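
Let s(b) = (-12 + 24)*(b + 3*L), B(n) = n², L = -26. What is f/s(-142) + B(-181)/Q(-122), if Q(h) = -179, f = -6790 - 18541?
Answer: -81954791/472560 ≈ -173.43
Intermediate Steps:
f = -25331
s(b) = -936 + 12*b (s(b) = (-12 + 24)*(b + 3*(-26)) = 12*(b - 78) = 12*(-78 + b) = -936 + 12*b)
f/s(-142) + B(-181)/Q(-122) = -25331/(-936 + 12*(-142)) + (-181)²/(-179) = -25331/(-936 - 1704) + 32761*(-1/179) = -25331/(-2640) - 32761/179 = -25331*(-1/2640) - 32761/179 = 25331/2640 - 32761/179 = -81954791/472560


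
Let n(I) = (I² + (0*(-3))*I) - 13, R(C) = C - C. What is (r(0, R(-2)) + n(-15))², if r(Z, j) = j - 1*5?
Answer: 42849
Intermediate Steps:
R(C) = 0
n(I) = -13 + I² (n(I) = (I² + 0*I) - 13 = (I² + 0) - 13 = I² - 13 = -13 + I²)
r(Z, j) = -5 + j (r(Z, j) = j - 5 = -5 + j)
(r(0, R(-2)) + n(-15))² = ((-5 + 0) + (-13 + (-15)²))² = (-5 + (-13 + 225))² = (-5 + 212)² = 207² = 42849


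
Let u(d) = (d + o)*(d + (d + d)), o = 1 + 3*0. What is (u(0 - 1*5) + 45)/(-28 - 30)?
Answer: -105/58 ≈ -1.8103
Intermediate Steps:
o = 1 (o = 1 + 0 = 1)
u(d) = 3*d*(1 + d) (u(d) = (d + 1)*(d + (d + d)) = (1 + d)*(d + 2*d) = (1 + d)*(3*d) = 3*d*(1 + d))
(u(0 - 1*5) + 45)/(-28 - 30) = (3*(0 - 1*5)*(1 + (0 - 1*5)) + 45)/(-28 - 30) = (3*(0 - 5)*(1 + (0 - 5)) + 45)/(-58) = (3*(-5)*(1 - 5) + 45)*(-1/58) = (3*(-5)*(-4) + 45)*(-1/58) = (60 + 45)*(-1/58) = 105*(-1/58) = -105/58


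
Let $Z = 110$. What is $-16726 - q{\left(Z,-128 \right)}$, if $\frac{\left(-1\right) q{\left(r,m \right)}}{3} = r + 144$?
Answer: $-15964$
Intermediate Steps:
$q{\left(r,m \right)} = -432 - 3 r$ ($q{\left(r,m \right)} = - 3 \left(r + 144\right) = - 3 \left(144 + r\right) = -432 - 3 r$)
$-16726 - q{\left(Z,-128 \right)} = -16726 - \left(-432 - 330\right) = -16726 - -762 = -16726 + 762 = -15964$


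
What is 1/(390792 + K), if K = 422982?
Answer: 1/813774 ≈ 1.2288e-6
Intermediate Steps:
1/(390792 + K) = 1/(390792 + 422982) = 1/813774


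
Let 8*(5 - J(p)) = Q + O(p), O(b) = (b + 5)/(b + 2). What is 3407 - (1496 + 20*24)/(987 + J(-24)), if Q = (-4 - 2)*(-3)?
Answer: 593073263/174177 ≈ 3405.0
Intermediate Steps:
O(b) = (5 + b)/(2 + b)
Q = 18 (Q = -6*(-3) = 18)
J(p) = 11/4 - (5 + p)/(8*(2 + p)) (J(p) = 5 - (18 + (5 + p)/(2 + p))/8 = 5 + (-9/4 - (5 + p)/(8*(2 + p))) = 11/4 - (5 + p)/(8*(2 + p)))
3407 - (1496 + 20*24)/(987 + J(-24)) = 3407 - (1496 + 20*24)/(987 + 3*(13 + 7*(-24))/(8*(2 - 24))) = 3407 - (1496 + 480)/(987 + (3/8)*(13 - 168)/(-22)) = 3407 - 1976/(987 + (3/8)*(-1/22)*(-155)) = 3407 - 1976/(987 + 465/176) = 3407 - 1976/174177/176 = 3407 - 1976*176/174177 = 3407 - 1*347776/174177 = 3407 - 347776/174177 = 593073263/174177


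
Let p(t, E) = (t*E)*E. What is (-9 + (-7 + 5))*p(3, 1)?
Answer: -33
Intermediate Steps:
p(t, E) = t*E² (p(t, E) = (E*t)*E = t*E²)
(-9 + (-7 + 5))*p(3, 1) = (-9 + (-7 + 5))*(3*1²) = (-9 - 2)*(3*1) = -11*3 = -33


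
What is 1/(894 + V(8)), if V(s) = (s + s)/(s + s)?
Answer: 1/895 ≈ 0.0011173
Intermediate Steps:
V(s) = 1 (V(s) = (2*s)/((2*s)) = (2*s)*(1/(2*s)) = 1)
1/(894 + V(8)) = 1/(894 + 1) = 1/895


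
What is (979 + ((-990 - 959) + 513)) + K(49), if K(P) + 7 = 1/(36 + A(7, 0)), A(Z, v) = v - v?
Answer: -16703/36 ≈ -463.97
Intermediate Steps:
A(Z, v) = 0
K(P) = -251/36 (K(P) = -7 + 1/(36 + 0) = -7 + 1/36 = -251/36)
(979 + ((-990 - 959) + 513)) + K(49) = (979 + ((-990 - 959) + 513)) - 251/36 = (979 + (-1949 + 513)) - 251/36 = (979 - 1436) - 251/36 = -457 - 251/36 = -16703/36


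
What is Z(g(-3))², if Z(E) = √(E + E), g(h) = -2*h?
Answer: 12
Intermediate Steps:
Z(E) = √2*√E (Z(E) = √(2*E) = √2*√E)
Z(g(-3))² = (√2*√(-2*(-3)))² = (√2*√6)² = (2*√3)² = 12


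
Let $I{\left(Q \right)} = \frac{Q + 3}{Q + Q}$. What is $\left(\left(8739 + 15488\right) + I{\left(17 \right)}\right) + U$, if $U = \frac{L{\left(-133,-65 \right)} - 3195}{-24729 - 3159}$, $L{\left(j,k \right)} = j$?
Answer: $\frac{717891203}{29631} \approx 24228.0$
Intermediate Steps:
$I{\left(Q \right)} = \frac{3 + Q}{2 Q}$
$U = \frac{208}{1743}$ ($U = \frac{-133 - 3195}{-24729 - 3159} = - \frac{3328}{-27888} = \left(-3328\right) \left(- \frac{1}{27888}\right) = \frac{208}{1743} \approx 0.11933$)
$\left(\left(8739 + 15488\right) + I{\left(17 \right)}\right) + U = \left(\left(8739 + 15488\right) + \frac{3 + 17}{2 \cdot 17}\right) + \frac{208}{1743} = \left(24227 + \frac{1}{2} \cdot \frac{1}{17} \cdot 20\right) + \frac{208}{1743} = \left(24227 + \frac{10}{17}\right) + \frac{208}{1743} = \frac{411869}{17} + \frac{208}{1743} = \frac{717891203}{29631}$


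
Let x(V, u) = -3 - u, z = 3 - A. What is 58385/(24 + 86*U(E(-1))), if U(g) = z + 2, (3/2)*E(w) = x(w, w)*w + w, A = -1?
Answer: 11677/108 ≈ 108.12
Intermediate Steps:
z = 4 (z = 3 - 1*(-1) = 3 + 1 = 4)
E(w) = 2*w/3 + 2*w*(-3 - w)/3 (E(w) = 2*((-3 - w)*w + w)/3 = 2*(w*(-3 - w) + w)/3 = 2*(w + w*(-3 - w))/3 = 2*w/3 + 2*w*(-3 - w)/3)
U(g) = 6 (U(g) = 4 + 2 = 6)
58385/(24 + 86*U(E(-1))) = 58385/(24 + 86*6) = 58385/(24 + 516) = 58385/540 = 58385*(1/540) = 11677/108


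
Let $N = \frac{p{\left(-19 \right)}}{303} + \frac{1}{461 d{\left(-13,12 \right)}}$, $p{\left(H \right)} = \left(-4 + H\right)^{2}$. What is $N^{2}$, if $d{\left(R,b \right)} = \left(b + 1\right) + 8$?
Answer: $\frac{2914477209856}{956055683961} \approx 3.0484$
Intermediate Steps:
$d{\left(R,b \right)} = 9 + b$ ($d{\left(R,b \right)} = \left(1 + b\right) + 8 = 9 + b$)
$N = \frac{1707184}{977781}$ ($N = \frac{\left(-4 - 19\right)^{2}}{303} + \frac{1}{461 \left(9 + 12\right)} = \left(-23\right)^{2} \cdot \frac{1}{303} + \frac{1}{461 \cdot 21} = 529 \cdot \frac{1}{303} + \frac{1}{461} \cdot \frac{1}{21} = \frac{529}{303} + \frac{1}{9681} = \frac{1707184}{977781} \approx 1.746$)
$N^{2} = \left(\frac{1707184}{977781}\right)^{2} = \frac{2914477209856}{956055683961}$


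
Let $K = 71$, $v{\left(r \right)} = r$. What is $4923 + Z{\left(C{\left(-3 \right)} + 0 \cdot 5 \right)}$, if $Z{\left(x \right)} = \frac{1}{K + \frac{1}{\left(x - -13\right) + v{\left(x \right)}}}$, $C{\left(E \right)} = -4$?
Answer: $\frac{1752593}{356} \approx 4923.0$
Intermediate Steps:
$Z{\left(x \right)} = \frac{1}{71 + \frac{1}{13 + 2 x}}$ ($Z{\left(x \right)} = \frac{1}{71 + \frac{1}{\left(x - -13\right) + x}} = \frac{1}{71 + \frac{1}{\left(x + 13\right) + x}} = \frac{1}{71 + \frac{1}{\left(13 + x\right) + x}} = \frac{1}{71 + \frac{1}{13 + 2 x}}$)
$4923 + Z{\left(C{\left(-3 \right)} + 0 \cdot 5 \right)} = 4923 + \frac{13 + 2 \left(-4 + 0 \cdot 5\right)}{2 \left(462 + 71 \left(-4 + 0 \cdot 5\right)\right)} = 4923 + \frac{13 + 2 \left(-4 + 0\right)}{2 \left(462 + 71 \left(-4 + 0\right)\right)} = 4923 + \frac{13 + 2 \left(-4\right)}{2 \left(462 + 71 \left(-4\right)\right)} = 4923 + \frac{13 - 8}{2 \left(462 - 284\right)} = 4923 + \frac{1}{2} \cdot \frac{1}{178} \cdot 5 = 4923 + \frac{5}{356} = \frac{1752593}{356}$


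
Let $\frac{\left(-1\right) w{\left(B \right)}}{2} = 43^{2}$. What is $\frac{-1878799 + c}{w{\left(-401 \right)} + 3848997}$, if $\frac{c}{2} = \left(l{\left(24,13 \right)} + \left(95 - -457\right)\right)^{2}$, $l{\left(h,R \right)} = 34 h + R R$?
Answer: $\frac{2845939}{3845299} \approx 0.74011$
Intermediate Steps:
$l{\left(h,R \right)} = R^{2} + 34 h$ ($l{\left(h,R \right)} = 34 h + R^{2} = R^{2} + 34 h$)
$w{\left(B \right)} = -3698$ ($w{\left(B \right)} = - 2 \cdot 43^{2} = \left(-2\right) 1849 = -3698$)
$c = 4724738$ ($c = 2 \left(\left(13^{2} + 34 \cdot 24\right) + \left(95 - -457\right)\right)^{2} = 2 \left(\left(169 + 816\right) + \left(95 + 457\right)\right)^{2} = 2 \left(985 + 552\right)^{2} = 2 \cdot 1537^{2} = 2 \cdot 2362369 = 4724738$)
$\frac{-1878799 + c}{w{\left(-401 \right)} + 3848997} = \frac{-1878799 + 4724738}{-3698 + 3848997} = \frac{2845939}{3845299}$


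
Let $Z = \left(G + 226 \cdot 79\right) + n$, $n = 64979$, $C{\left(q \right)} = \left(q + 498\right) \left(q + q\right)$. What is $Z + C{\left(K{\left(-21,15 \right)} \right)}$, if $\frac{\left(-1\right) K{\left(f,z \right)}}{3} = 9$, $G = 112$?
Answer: $57511$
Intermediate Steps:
$K{\left(f,z \right)} = -27$ ($K{\left(f,z \right)} = \left(-3\right) 9 = -27$)
$C{\left(q \right)} = 2 q \left(498 + q\right)$ ($C{\left(q \right)} = \left(498 + q\right) 2 q = 2 q \left(498 + q\right)$)
$Z = 82945$ ($Z = \left(112 + 226 \cdot 79\right) + 64979 = \left(112 + 17854\right) + 64979 = 17966 + 64979 = 82945$)
$Z + C{\left(K{\left(-21,15 \right)} \right)} = 82945 + 2 \left(-27\right) \left(498 - 27\right) = 82945 + 2 \left(-27\right) 471 = 82945 - 25434 = 57511$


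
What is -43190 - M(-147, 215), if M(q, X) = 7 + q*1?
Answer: -43050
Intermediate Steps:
M(q, X) = 7 + q
-43190 - M(-147, 215) = -43190 - (7 - 147) = -43190 - 1*(-140) = -43190 + 140 = -43050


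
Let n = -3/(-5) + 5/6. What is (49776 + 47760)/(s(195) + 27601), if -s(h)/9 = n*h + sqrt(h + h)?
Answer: 9786957312/2517002881 + 3511296*sqrt(390)/2517002881 ≈ 3.9159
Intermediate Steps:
n = 43/30 (n = -3*(-1/5) + 5*(1/6) = 3/5 + 5/6 = 43/30 ≈ 1.4333)
s(h) = -129*h/10 - 9*sqrt(2)*sqrt(h) (s(h) = -9*(43*h/30 + sqrt(h + h)) = -9*(43*h/30 + sqrt(2*h)) = -9*(43*h/30 + sqrt(2)*sqrt(h)) = -129*h/10 - 9*sqrt(2)*sqrt(h))
(49776 + 47760)/(s(195) + 27601) = (49776 + 47760)/((-129/10*195 - 9*sqrt(2)*sqrt(195)) + 27601) = 97536/((-5031/2 - 9*sqrt(390)) + 27601) = 97536/(50171/2 - 9*sqrt(390))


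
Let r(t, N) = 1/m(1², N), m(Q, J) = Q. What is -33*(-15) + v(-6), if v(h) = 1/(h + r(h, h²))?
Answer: 2474/5 ≈ 494.80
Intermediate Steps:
r(t, N) = 1 (r(t, N) = 1/1² = 1/1 = 1*1 = 1)
v(h) = 1/(1 + h) (v(h) = 1/(h + 1) = 1/(1 + h))
-33*(-15) + v(-6) = -33*(-15) + 1/(1 - 6) = 495 + 1/(-5) = 495 - ⅕ = 2474/5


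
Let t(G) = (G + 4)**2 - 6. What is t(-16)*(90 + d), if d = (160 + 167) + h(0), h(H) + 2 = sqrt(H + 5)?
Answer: 57270 + 138*sqrt(5) ≈ 57579.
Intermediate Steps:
h(H) = -2 + sqrt(5 + H) (h(H) = -2 + sqrt(H + 5) = -2 + sqrt(5 + H))
d = 325 + sqrt(5) (d = (160 + 167) + (-2 + sqrt(5 + 0)) = 327 + (-2 + sqrt(5)) = 325 + sqrt(5) ≈ 327.24)
t(G) = -6 + (4 + G)**2 (t(G) = (4 + G)**2 - 6 = -6 + (4 + G)**2)
t(-16)*(90 + d) = (-6 + (4 - 16)**2)*(90 + (325 + sqrt(5))) = (-6 + (-12)**2)*(415 + sqrt(5)) = (-6 + 144)*(415 + sqrt(5)) = 138*(415 + sqrt(5)) = 57270 + 138*sqrt(5)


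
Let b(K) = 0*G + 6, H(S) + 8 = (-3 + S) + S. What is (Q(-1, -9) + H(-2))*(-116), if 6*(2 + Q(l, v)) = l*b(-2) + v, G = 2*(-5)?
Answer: 2262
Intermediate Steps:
H(S) = -11 + 2*S (H(S) = -8 + ((-3 + S) + S) = -8 + (-3 + 2*S) = -11 + 2*S)
G = -10
b(K) = 6 (b(K) = 0*(-10) + 6 = 0 + 6 = 6)
Q(l, v) = -2 + l + v/6 (Q(l, v) = -2 + (l*6 + v)/6 = -2 + (6*l + v)/6 = -2 + (v + 6*l)/6 = -2 + (l + v/6) = -2 + l + v/6)
(Q(-1, -9) + H(-2))*(-116) = ((-2 - 1 + (1/6)*(-9)) + (-11 + 2*(-2)))*(-116) = ((-2 - 1 - 3/2) + (-11 - 4))*(-116) = (-9/2 - 15)*(-116) = -39/2*(-116) = 2262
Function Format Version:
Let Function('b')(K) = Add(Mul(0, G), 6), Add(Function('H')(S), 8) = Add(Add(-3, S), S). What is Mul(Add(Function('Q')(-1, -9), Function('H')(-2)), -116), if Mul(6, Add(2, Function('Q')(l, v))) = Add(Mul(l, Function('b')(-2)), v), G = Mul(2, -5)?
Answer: 2262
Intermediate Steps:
Function('H')(S) = Add(-11, Mul(2, S)) (Function('H')(S) = Add(-8, Add(Add(-3, S), S)) = Add(-8, Add(-3, Mul(2, S))) = Add(-11, Mul(2, S)))
G = -10
Function('b')(K) = 6 (Function('b')(K) = Add(Mul(0, -10), 6) = Add(0, 6) = 6)
Function('Q')(l, v) = Add(-2, l, Mul(Rational(1, 6), v)) (Function('Q')(l, v) = Add(-2, Mul(Rational(1, 6), Add(Mul(l, 6), v))) = Add(-2, Mul(Rational(1, 6), Add(Mul(6, l), v))) = Add(-2, Mul(Rational(1, 6), Add(v, Mul(6, l)))) = Add(-2, Add(l, Mul(Rational(1, 6), v))) = Add(-2, l, Mul(Rational(1, 6), v)))
Mul(Add(Function('Q')(-1, -9), Function('H')(-2)), -116) = Mul(Add(Add(-2, -1, Mul(Rational(1, 6), -9)), Add(-11, Mul(2, -2))), -116) = Mul(Add(Add(-2, -1, Rational(-3, 2)), Add(-11, -4)), -116) = Mul(Add(Rational(-9, 2), -15), -116) = Mul(Rational(-39, 2), -116) = 2262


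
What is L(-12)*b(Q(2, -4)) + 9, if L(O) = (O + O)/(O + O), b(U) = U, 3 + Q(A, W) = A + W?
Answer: 4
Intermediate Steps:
Q(A, W) = -3 + A + W (Q(A, W) = -3 + (A + W) = -3 + A + W)
L(O) = 1 (L(O) = (2*O)/((2*O)) = (2*O)*(1/(2*O)) = 1)
L(-12)*b(Q(2, -4)) + 9 = 1*(-3 + 2 - 4) + 9 = 1*(-5) + 9 = -5 + 9 = 4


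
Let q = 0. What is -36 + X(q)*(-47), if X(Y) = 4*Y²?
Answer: -36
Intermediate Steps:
-36 + X(q)*(-47) = -36 + (4*0²)*(-47) = -36 + (4*0)*(-47) = -36 + 0*(-47) = -36 + 0 = -36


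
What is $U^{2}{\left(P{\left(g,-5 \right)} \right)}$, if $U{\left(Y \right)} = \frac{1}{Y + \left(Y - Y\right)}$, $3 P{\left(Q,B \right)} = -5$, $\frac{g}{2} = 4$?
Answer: $\frac{9}{25} \approx 0.36$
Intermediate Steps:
$g = 8$ ($g = 2 \cdot 4 = 8$)
$P{\left(Q,B \right)} = - \frac{5}{3}$ ($P{\left(Q,B \right)} = \frac{1}{3} \left(-5\right) = - \frac{5}{3}$)
$U{\left(Y \right)} = \frac{1}{Y}$ ($U{\left(Y \right)} = \frac{1}{Y + 0} = \frac{1}{Y}$)
$U^{2}{\left(P{\left(g,-5 \right)} \right)} = \left(\frac{1}{- \frac{5}{3}}\right)^{2} = \left(- \frac{3}{5}\right)^{2} = \frac{9}{25}$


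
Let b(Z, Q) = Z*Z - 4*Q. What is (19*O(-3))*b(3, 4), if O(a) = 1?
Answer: -133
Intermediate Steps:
b(Z, Q) = Z**2 - 4*Q
(19*O(-3))*b(3, 4) = (19*1)*(3**2 - 4*4) = 19*(9 - 16) = 19*(-7) = -133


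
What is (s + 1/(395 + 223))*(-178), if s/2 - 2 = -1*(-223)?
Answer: -24750989/309 ≈ -80100.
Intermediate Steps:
s = 450 (s = 4 + 2*(-1*(-223)) = 4 + 2*223 = 4 + 446 = 450)
(s + 1/(395 + 223))*(-178) = (450 + 1/(395 + 223))*(-178) = (450 + 1/618)*(-178) = (278101/618)*(-178) = -24750989/309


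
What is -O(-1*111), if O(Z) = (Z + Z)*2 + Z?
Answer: 555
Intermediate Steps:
O(Z) = 5*Z (O(Z) = (2*Z)*2 + Z = 4*Z + Z = 5*Z)
-O(-1*111) = -5*(-1*111) = -5*(-111) = -1*(-555) = 555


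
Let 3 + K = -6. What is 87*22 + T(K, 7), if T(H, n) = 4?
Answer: 1918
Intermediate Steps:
K = -9 (K = -3 - 6 = -9)
87*22 + T(K, 7) = 87*22 + 4 = 1914 + 4 = 1918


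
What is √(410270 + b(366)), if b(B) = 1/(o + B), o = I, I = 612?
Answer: √392416691658/978 ≈ 640.52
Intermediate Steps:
o = 612
b(B) = 1/(612 + B)
√(410270 + b(366)) = √(410270 + 1/(612 + 366)) = √(410270 + 1/978) = √(401244061/978) = √392416691658/978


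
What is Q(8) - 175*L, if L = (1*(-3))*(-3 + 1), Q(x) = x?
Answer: -1042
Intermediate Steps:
L = 6 (L = -3*(-2) = 6)
Q(8) - 175*L = 8 - 175*6 = 8 - 1050 = -1042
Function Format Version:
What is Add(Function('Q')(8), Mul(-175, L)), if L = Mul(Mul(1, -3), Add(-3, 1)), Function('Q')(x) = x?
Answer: -1042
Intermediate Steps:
L = 6 (L = Mul(-3, -2) = 6)
Add(Function('Q')(8), Mul(-175, L)) = Add(8, Mul(-175, 6)) = Add(8, -1050) = -1042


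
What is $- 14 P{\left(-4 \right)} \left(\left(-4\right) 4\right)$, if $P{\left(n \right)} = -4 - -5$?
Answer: $224$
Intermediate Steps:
$P{\left(n \right)} = 1$ ($P{\left(n \right)} = -4 + 5 = 1$)
$- 14 P{\left(-4 \right)} \left(\left(-4\right) 4\right) = \left(-14\right) 1 \left(\left(-4\right) 4\right) = \left(-14\right) \left(-16\right) = 224$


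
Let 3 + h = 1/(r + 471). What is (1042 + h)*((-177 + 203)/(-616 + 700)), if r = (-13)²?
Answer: 8644493/26880 ≈ 321.60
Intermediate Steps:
r = 169
h = -1919/640 (h = -3 + 1/(169 + 471) = -3 + 1/640 = -1919/640 ≈ -2.9984)
(1042 + h)*((-177 + 203)/(-616 + 700)) = (1042 - 1919/640)*((-177 + 203)/(-616 + 700)) = 664961*(26/84)/640 = 664961*(26*(1/84))/640 = (664961/640)*(13/42) = 8644493/26880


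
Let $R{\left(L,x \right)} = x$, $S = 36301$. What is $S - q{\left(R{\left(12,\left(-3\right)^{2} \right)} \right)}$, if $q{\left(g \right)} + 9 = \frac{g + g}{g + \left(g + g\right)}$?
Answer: $\frac{108928}{3} \approx 36309.0$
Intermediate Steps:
$q{\left(g \right)} = - \frac{25}{3}$ ($q{\left(g \right)} = -9 + \frac{g + g}{g + \left(g + g\right)} = -9 + \frac{2 g}{g + 2 g} = -9 + \frac{2 g}{3 g} = -9 + 2 g \frac{1}{3 g} = -9 + \frac{2}{3} = - \frac{25}{3}$)
$S - q{\left(R{\left(12,\left(-3\right)^{2} \right)} \right)} = 36301 - - \frac{25}{3} = 36301 + \frac{25}{3} = \frac{108928}{3}$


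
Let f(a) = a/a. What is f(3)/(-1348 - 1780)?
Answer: -1/3128 ≈ -0.00031969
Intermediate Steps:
f(a) = 1
f(3)/(-1348 - 1780) = 1/(-1348 - 1780) = 1/(-3128) = -1/3128*1 = -1/3128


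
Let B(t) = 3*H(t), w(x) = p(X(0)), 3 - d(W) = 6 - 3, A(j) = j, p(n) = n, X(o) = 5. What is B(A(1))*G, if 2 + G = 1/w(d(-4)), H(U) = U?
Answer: -27/5 ≈ -5.4000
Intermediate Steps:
d(W) = 0 (d(W) = 3 - (6 - 3) = 3 - 1*3 = 3 - 3 = 0)
w(x) = 5
B(t) = 3*t
G = -9/5 (G = -2 + 1/5 = -9/5 ≈ -1.8000)
B(A(1))*G = (3*1)*(-9/5) = 3*(-9/5) = -27/5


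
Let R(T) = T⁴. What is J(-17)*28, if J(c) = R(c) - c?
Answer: 2339064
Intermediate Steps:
J(c) = c⁴ - c
J(-17)*28 = ((-17)⁴ - 1*(-17))*28 = (83521 + 17)*28 = 83538*28 = 2339064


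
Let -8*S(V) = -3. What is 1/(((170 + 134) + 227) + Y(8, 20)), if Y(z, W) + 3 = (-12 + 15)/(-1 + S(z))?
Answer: 5/2616 ≈ 0.0019113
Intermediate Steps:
S(V) = 3/8 (S(V) = -⅛*(-3) = 3/8)
Y(z, W) = -39/5 (Y(z, W) = -3 + (-12 + 15)/(-1 + 3/8) = -3 + 3/(-5/8) = -3 + 3*(-8/5) = -3 - 24/5 = -39/5)
1/(((170 + 134) + 227) + Y(8, 20)) = 1/(((170 + 134) + 227) - 39/5) = 1/((304 + 227) - 39/5) = 1/(531 - 39/5) = 1/(2616/5) = 5/2616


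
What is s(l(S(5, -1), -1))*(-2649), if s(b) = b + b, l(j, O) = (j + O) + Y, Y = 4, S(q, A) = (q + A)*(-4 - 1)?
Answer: 90066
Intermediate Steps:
S(q, A) = -5*A - 5*q (S(q, A) = (A + q)*(-5) = -5*A - 5*q)
l(j, O) = 4 + O + j (l(j, O) = (j + O) + 4 = (O + j) + 4 = 4 + O + j)
s(b) = 2*b
s(l(S(5, -1), -1))*(-2649) = (2*(4 - 1 + (-5*(-1) - 5*5)))*(-2649) = (2*(4 - 1 + (5 - 25)))*(-2649) = (2*(4 - 1 - 20))*(-2649) = (2*(-17))*(-2649) = -34*(-2649) = 90066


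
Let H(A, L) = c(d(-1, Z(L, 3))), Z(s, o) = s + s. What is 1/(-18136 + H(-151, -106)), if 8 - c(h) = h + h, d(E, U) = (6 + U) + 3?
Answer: -1/17722 ≈ -5.6427e-5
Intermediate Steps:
Z(s, o) = 2*s
d(E, U) = 9 + U
c(h) = 8 - 2*h (c(h) = 8 - (h + h) = 8 - 2*h)
H(A, L) = -10 - 4*L (H(A, L) = 8 - 2*(9 + 2*L) = 8 + (-18 - 4*L) = -10 - 4*L)
1/(-18136 + H(-151, -106)) = 1/(-18136 + (-10 - 4*(-106))) = 1/(-18136 + (-10 + 424)) = 1/(-18136 + 414) = 1/(-17722) = -1/17722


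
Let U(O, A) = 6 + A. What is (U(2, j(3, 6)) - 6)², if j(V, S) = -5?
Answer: 25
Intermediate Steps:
(U(2, j(3, 6)) - 6)² = ((6 - 5) - 6)² = (1 - 6)² = (-5)² = 25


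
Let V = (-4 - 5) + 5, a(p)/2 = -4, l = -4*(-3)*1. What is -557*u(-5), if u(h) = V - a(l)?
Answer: -2228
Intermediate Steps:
l = 12 (l = 12*1 = 12)
a(p) = -8 (a(p) = 2*(-4) = -8)
V = -4 (V = -9 + 5 = -4)
u(h) = 4 (u(h) = -4 - 1*(-8) = -4 + 8 = 4)
-557*u(-5) = -557*4 = -2228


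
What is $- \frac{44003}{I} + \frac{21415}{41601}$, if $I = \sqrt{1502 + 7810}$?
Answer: $\frac{21415}{41601} - \frac{44003 \sqrt{582}}{2328} \approx -455.48$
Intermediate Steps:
$I = 4 \sqrt{582}$ ($I = \sqrt{9312} = 4 \sqrt{582} \approx 96.499$)
$- \frac{44003}{I} + \frac{21415}{41601} = - \frac{44003}{4 \sqrt{582}} + \frac{21415}{41601} = - 44003 \frac{\sqrt{582}}{2328} + 21415 \cdot \frac{1}{41601} = - \frac{44003 \sqrt{582}}{2328} + \frac{21415}{41601} = \frac{21415}{41601} - \frac{44003 \sqrt{582}}{2328}$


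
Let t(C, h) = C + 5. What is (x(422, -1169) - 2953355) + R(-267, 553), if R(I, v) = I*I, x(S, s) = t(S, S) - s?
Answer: -2880470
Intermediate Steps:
t(C, h) = 5 + C
x(S, s) = 5 + S - s (x(S, s) = (5 + S) - s = 5 + S - s)
R(I, v) = I²
(x(422, -1169) - 2953355) + R(-267, 553) = ((5 + 422 - 1*(-1169)) - 2953355) + (-267)² = ((5 + 422 + 1169) - 2953355) + 71289 = (1596 - 2953355) + 71289 = -2951759 + 71289 = -2880470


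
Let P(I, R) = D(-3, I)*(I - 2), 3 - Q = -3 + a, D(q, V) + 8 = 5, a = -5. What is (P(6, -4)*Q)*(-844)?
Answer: 111408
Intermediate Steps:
D(q, V) = -3 (D(q, V) = -8 + 5 = -3)
Q = 11 (Q = 3 - (-3 - 5) = 3 - 1*(-8) = 3 + 8 = 11)
P(I, R) = 6 - 3*I (P(I, R) = -3*(I - 2) = -3*(-2 + I) = 6 - 3*I)
(P(6, -4)*Q)*(-844) = ((6 - 3*6)*11)*(-844) = ((6 - 18)*11)*(-844) = -12*11*(-844) = -132*(-844) = 111408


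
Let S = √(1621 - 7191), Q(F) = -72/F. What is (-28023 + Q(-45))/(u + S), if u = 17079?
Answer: -2392887453/1458489055 + 140107*I*√5570/1458489055 ≈ -1.6407 + 0.0071694*I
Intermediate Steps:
S = I*√5570 (S = √(-5570) = I*√5570 ≈ 74.632*I)
(-28023 + Q(-45))/(u + S) = (-28023 - 72/(-45))/(17079 + I*√5570) = (-28023 - 72*(-1/45))/(17079 + I*√5570) = (-28023 + 8/5)/(17079 + I*√5570) = -140107/(5*(17079 + I*√5570))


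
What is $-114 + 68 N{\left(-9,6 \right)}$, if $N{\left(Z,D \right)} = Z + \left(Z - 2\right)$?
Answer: $-1474$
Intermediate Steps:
$N{\left(Z,D \right)} = -2 + 2 Z$ ($N{\left(Z,D \right)} = Z + \left(-2 + Z\right) = -2 + 2 Z$)
$-114 + 68 N{\left(-9,6 \right)} = -114 + 68 \left(-2 + 2 \left(-9\right)\right) = -114 + 68 \left(-2 - 18\right) = -114 + 68 \left(-20\right) = -114 - 1360 = -1474$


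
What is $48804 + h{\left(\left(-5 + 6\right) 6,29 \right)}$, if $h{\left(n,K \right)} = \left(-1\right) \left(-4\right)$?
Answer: $48808$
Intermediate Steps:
$h{\left(n,K \right)} = 4$
$48804 + h{\left(\left(-5 + 6\right) 6,29 \right)} = 48804 + 4 = 48808$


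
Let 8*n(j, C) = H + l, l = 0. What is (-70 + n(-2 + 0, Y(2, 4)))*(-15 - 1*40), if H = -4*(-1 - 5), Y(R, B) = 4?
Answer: 3685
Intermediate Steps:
H = 24 (H = -4*(-6) = 24)
n(j, C) = 3 (n(j, C) = (24 + 0)/8 = (⅛)*24 = 3)
(-70 + n(-2 + 0, Y(2, 4)))*(-15 - 1*40) = (-70 + 3)*(-15 - 1*40) = -67*(-15 - 40) = -67*(-55) = 3685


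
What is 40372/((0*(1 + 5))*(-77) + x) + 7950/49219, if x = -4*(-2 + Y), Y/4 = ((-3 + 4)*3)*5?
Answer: -496306267/2854702 ≈ -173.86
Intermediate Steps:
Y = 60 (Y = 4*(((-3 + 4)*3)*5) = 4*((1*3)*5) = 4*(3*5) = 4*15 = 60)
x = -232 (x = -4*(-2 + 60) = -4*58 = -232)
40372/((0*(1 + 5))*(-77) + x) + 7950/49219 = 40372/((0*(1 + 5))*(-77) - 232) + 7950/49219 = 40372/((0*6)*(-77) - 232) + 7950*(1/49219) = 40372/(0*(-77) - 232) + 7950/49219 = 40372/(0 - 232) + 7950/49219 = 40372/(-232) + 7950/49219 = 40372*(-1/232) + 7950/49219 = -10093/58 + 7950/49219 = -496306267/2854702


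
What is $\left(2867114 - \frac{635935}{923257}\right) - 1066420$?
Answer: $\frac{1662502704423}{923257} \approx 1.8007 \cdot 10^{6}$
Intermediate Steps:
$\left(2867114 - \frac{635935}{923257}\right) - 1066420 = \frac{2647082434363}{923257} - 1066420 = \frac{1662502704423}{923257}$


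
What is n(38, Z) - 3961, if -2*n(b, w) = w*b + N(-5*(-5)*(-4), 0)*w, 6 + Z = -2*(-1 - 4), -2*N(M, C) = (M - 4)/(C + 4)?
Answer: -4063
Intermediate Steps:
N(M, C) = -(-4 + M)/(2*(4 + C)) (N(M, C) = -(M - 4)/(2*(C + 4)) = -(-4 + M)/(2*(4 + C)))
Z = 4 (Z = -6 - 2*(-1 - 4) = -6 - 2*(-5) = -6 + 10 = 4)
n(b, w) = -13*w/2 - b*w/2 (n(b, w) = -(w*b + ((4 - (-5*(-5))*(-4))/(2*(4 + 0)))*w)/2 = -(b*w + ((1/2)*(4 - 25*(-4))/4)*w)/2 = -(b*w + ((1/2)*(1/4)*(4 - 1*(-100)))*w)/2 = -(b*w + ((1/2)*(1/4)*(4 + 100))*w)/2 = -(b*w + ((1/2)*(1/4)*104)*w)/2 = -(b*w + 13*w)/2 = -(13*w + b*w)/2 = -13*w/2 - b*w/2)
n(38, Z) - 3961 = -1/2*4*(13 + 38) - 3961 = -1/2*4*51 - 3961 = -102 - 3961 = -4063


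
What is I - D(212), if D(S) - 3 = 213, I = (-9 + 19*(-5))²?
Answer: 10600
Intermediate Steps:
I = 10816 (I = (-9 - 95)² = (-104)² = 10816)
D(S) = 216 (D(S) = 3 + 213 = 216)
I - D(212) = 10816 - 1*216 = 10816 - 216 = 10600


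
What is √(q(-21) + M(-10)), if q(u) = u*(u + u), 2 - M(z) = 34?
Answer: 5*√34 ≈ 29.155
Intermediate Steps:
M(z) = -32 (M(z) = 2 - 1*34 = 2 - 34 = -32)
q(u) = 2*u² (q(u) = u*(2*u) = 2*u²)
√(q(-21) + M(-10)) = √(2*(-21)² - 32) = √(2*441 - 32) = √(882 - 32) = √850 = 5*√34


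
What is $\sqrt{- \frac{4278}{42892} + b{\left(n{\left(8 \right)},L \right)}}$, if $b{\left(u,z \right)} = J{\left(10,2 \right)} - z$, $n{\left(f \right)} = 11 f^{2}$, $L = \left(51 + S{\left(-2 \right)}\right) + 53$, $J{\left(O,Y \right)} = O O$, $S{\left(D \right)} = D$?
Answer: $\frac{7 i \sqrt{19708874}}{21446} \approx 1.449 i$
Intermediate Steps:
$J{\left(O,Y \right)} = O^{2}$
$L = 102$ ($L = \left(51 - 2\right) + 53 = 49 + 53 = 102$)
$b{\left(u,z \right)} = 100 - z$ ($b{\left(u,z \right)} = 10^{2} - z = 100 - z$)
$\sqrt{- \frac{4278}{42892} + b{\left(n{\left(8 \right)},L \right)}} = \sqrt{- \frac{4278}{42892} + \left(100 - 102\right)} = \sqrt{\left(-4278\right) \frac{1}{42892} + \left(100 - 102\right)} = \sqrt{- \frac{2139}{21446} - 2} = \sqrt{- \frac{45031}{21446}} = \frac{7 i \sqrt{19708874}}{21446}$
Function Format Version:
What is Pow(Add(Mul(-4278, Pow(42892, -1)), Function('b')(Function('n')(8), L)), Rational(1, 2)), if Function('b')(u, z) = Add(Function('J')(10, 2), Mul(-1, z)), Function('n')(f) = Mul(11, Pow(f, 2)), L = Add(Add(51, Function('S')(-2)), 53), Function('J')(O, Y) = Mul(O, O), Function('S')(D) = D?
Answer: Mul(Rational(7, 21446), I, Pow(19708874, Rational(1, 2))) ≈ Mul(1.4490, I)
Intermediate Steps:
Function('J')(O, Y) = Pow(O, 2)
L = 102 (L = Add(Add(51, -2), 53) = Add(49, 53) = 102)
Function('b')(u, z) = Add(100, Mul(-1, z)) (Function('b')(u, z) = Add(Pow(10, 2), Mul(-1, z)) = Add(100, Mul(-1, z)))
Pow(Add(Mul(-4278, Pow(42892, -1)), Function('b')(Function('n')(8), L)), Rational(1, 2)) = Pow(Add(Mul(-4278, Pow(42892, -1)), Add(100, Mul(-1, 102))), Rational(1, 2)) = Pow(Add(Mul(-4278, Rational(1, 42892)), Add(100, -102)), Rational(1, 2)) = Pow(Add(Rational(-2139, 21446), -2), Rational(1, 2)) = Pow(Rational(-45031, 21446), Rational(1, 2)) = Mul(Rational(7, 21446), I, Pow(19708874, Rational(1, 2)))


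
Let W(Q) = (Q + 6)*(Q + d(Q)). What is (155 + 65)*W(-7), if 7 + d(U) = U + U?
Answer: 6160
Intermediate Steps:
d(U) = -7 + 2*U (d(U) = -7 + (U + U) = -7 + 2*U)
W(Q) = (-7 + 3*Q)*(6 + Q) (W(Q) = (Q + 6)*(Q + (-7 + 2*Q)) = (6 + Q)*(-7 + 3*Q) = (-7 + 3*Q)*(6 + Q))
(155 + 65)*W(-7) = (155 + 65)*(-42 + 3*(-7)² + 11*(-7)) = 220*(-42 + 3*49 - 77) = 220*(-42 + 147 - 77) = 220*28 = 6160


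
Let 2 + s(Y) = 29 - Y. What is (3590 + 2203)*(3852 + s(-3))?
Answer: 22488426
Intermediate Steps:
s(Y) = 27 - Y (s(Y) = -2 + (29 - Y) = 27 - Y)
(3590 + 2203)*(3852 + s(-3)) = (3590 + 2203)*(3852 + (27 - 1*(-3))) = 5793*(3852 + (27 + 3)) = 5793*(3852 + 30) = 5793*3882 = 22488426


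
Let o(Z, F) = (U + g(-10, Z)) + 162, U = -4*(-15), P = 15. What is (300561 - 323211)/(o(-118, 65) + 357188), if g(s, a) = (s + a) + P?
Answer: -7550/119099 ≈ -0.063393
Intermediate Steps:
g(s, a) = 15 + a + s (g(s, a) = (s + a) + 15 = (a + s) + 15 = 15 + a + s)
U = 60
o(Z, F) = 227 + Z (o(Z, F) = (60 + (15 + Z - 10)) + 162 = (60 + (5 + Z)) + 162 = (65 + Z) + 162 = 227 + Z)
(300561 - 323211)/(o(-118, 65) + 357188) = (300561 - 323211)/((227 - 118) + 357188) = -22650/(109 + 357188) = -22650/357297 = -22650*1/357297 = -7550/119099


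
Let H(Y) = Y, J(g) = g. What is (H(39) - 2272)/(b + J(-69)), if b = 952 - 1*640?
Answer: -2233/243 ≈ -9.1893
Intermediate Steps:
b = 312 (b = 952 - 640 = 312)
(H(39) - 2272)/(b + J(-69)) = (39 - 2272)/(312 - 69) = -2233/243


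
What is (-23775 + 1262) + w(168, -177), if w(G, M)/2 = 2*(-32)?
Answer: -22641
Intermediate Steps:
w(G, M) = -128 (w(G, M) = 2*(2*(-32)) = 2*(-64) = -128)
(-23775 + 1262) + w(168, -177) = (-23775 + 1262) - 128 = -22513 - 128 = -22641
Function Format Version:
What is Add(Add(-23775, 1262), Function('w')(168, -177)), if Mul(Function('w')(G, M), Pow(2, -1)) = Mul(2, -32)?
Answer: -22641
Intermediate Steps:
Function('w')(G, M) = -128 (Function('w')(G, M) = Mul(2, Mul(2, -32)) = Mul(2, -64) = -128)
Add(Add(-23775, 1262), Function('w')(168, -177)) = Add(Add(-23775, 1262), -128) = Add(-22513, -128) = -22641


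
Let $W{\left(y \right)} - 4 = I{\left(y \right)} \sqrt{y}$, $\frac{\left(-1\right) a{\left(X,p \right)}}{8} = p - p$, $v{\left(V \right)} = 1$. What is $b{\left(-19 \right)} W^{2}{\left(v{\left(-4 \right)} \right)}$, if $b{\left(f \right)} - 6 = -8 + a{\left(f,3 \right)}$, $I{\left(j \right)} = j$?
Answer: $-50$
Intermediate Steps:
$a{\left(X,p \right)} = 0$ ($a{\left(X,p \right)} = - 8 \left(p - p\right) = \left(-8\right) 0 = 0$)
$W{\left(y \right)} = 4 + y^{\frac{3}{2}}$ ($W{\left(y \right)} = 4 + y \sqrt{y} = 4 + y^{\frac{3}{2}}$)
$b{\left(f \right)} = -2$ ($b{\left(f \right)} = 6 + \left(-8 + 0\right) = 6 - 8 = -2$)
$b{\left(-19 \right)} W^{2}{\left(v{\left(-4 \right)} \right)} = - 2 \left(4 + 1^{\frac{3}{2}}\right)^{2} = - 2 \left(4 + 1\right)^{2} = - 2 \cdot 5^{2} = \left(-2\right) 25 = -50$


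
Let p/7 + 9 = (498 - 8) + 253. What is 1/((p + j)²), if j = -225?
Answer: 1/24137569 ≈ 4.1429e-8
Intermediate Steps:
p = 5138 (p = -63 + 7*((498 - 8) + 253) = -63 + 7*(490 + 253) = -63 + 7*743 = -63 + 5201 = 5138)
1/((p + j)²) = 1/((5138 - 225)²) = 1/(4913²) = 1/24137569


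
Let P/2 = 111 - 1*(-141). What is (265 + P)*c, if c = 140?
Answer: 107660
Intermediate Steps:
P = 504 (P = 2*(111 - 1*(-141)) = 2*(111 + 141) = 2*252 = 504)
(265 + P)*c = (265 + 504)*140 = 769*140 = 107660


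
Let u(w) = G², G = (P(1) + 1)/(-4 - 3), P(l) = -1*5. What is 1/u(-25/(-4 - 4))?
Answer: 49/16 ≈ 3.0625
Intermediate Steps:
P(l) = -5
G = 4/7 (G = (-5 + 1)/(-4 - 3) = -4/(-7) = -4*(-⅐) = 4/7 ≈ 0.57143)
u(w) = 16/49 (u(w) = (4/7)² = 16/49)
1/u(-25/(-4 - 4)) = 1/(16/49) = 49/16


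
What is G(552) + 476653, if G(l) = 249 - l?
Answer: 476350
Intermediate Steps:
G(552) + 476653 = (249 - 1*552) + 476653 = (249 - 552) + 476653 = -303 + 476653 = 476350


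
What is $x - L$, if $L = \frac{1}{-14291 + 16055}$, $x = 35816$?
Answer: $\frac{63179423}{1764} \approx 35816.0$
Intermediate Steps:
$L = \frac{1}{1764} \approx 0.00056689$
$x - L = 35816 - \frac{1}{1764} = \frac{63179423}{1764}$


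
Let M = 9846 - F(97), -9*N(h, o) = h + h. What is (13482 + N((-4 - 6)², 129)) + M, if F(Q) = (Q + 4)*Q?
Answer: 121579/9 ≈ 13509.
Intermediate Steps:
F(Q) = Q*(4 + Q) (F(Q) = (4 + Q)*Q = Q*(4 + Q))
N(h, o) = -2*h/9 (N(h, o) = -(h + h)/9 = -2*h/9)
M = 49 (M = 9846 - 97*(4 + 97) = 9846 - 97*101 = 9846 - 1*9797 = 9846 - 9797 = 49)
(13482 + N((-4 - 6)², 129)) + M = (13482 - 2*(-4 - 6)²/9) + 49 = (13482 - 2/9*(-10)²) + 49 = (13482 - 2/9*100) + 49 = (13482 - 200/9) + 49 = 121138/9 + 49 = 121579/9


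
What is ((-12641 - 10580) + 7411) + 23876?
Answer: 8066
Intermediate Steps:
((-12641 - 10580) + 7411) + 23876 = (-23221 + 7411) + 23876 = -15810 + 23876 = 8066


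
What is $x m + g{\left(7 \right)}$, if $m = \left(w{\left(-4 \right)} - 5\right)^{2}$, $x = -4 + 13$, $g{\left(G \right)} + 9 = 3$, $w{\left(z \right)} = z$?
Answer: $723$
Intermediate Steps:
$g{\left(G \right)} = -6$ ($g{\left(G \right)} = -9 + 3 = -6$)
$x = 9$
$m = 81$ ($m = \left(-4 - 5\right)^{2} = \left(-9\right)^{2} = 81$)
$x m + g{\left(7 \right)} = 9 \cdot 81 - 6 = 729 - 6 = 723$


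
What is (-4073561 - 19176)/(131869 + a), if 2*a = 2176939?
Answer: -8185474/2440677 ≈ -3.3538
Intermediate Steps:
a = 2176939/2 (a = (½)*2176939 = 2176939/2 ≈ 1.0885e+6)
(-4073561 - 19176)/(131869 + a) = (-4073561 - 19176)/(131869 + 2176939/2) = -4092737/2440677/2 = -4092737*2/2440677 = -8185474/2440677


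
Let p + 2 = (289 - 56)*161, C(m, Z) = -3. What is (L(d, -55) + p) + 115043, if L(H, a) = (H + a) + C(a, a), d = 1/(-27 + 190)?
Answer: 24856849/163 ≈ 1.5250e+5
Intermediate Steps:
d = 1/163 ≈ 0.0061350
p = 37511 (p = -2 + (289 - 56)*161 = -2 + 233*161 = -2 + 37513 = 37511)
L(H, a) = -3 + H + a (L(H, a) = (H + a) - 3 = -3 + H + a)
(L(d, -55) + p) + 115043 = ((-3 + 1/163 - 55) + 37511) + 115043 = (-9453/163 + 37511) + 115043 = 6104840/163 + 115043 = 24856849/163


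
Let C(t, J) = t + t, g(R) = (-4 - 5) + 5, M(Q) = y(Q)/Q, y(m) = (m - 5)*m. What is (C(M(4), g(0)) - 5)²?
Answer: 49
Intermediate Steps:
y(m) = m*(-5 + m) (y(m) = (-5 + m)*m = m*(-5 + m))
M(Q) = -5 + Q (M(Q) = (Q*(-5 + Q))/Q = -5 + Q)
g(R) = -4 (g(R) = -9 + 5 = -4)
C(t, J) = 2*t
(C(M(4), g(0)) - 5)² = (2*(-5 + 4) - 5)² = (2*(-1) - 5)² = (-2 - 5)² = (-7)² = 49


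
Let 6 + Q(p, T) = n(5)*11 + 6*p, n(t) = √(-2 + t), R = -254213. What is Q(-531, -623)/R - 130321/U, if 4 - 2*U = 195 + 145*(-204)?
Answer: -66164775058/7471065857 - 11*√3/254213 ≈ -8.8562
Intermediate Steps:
U = 29389/2 (U = 2 - (195 + 145*(-204))/2 = 2 - (195 - 29580)/2 = 2 - ½*(-29385) = 2 + 29385/2 = 29389/2 ≈ 14695.)
Q(p, T) = -6 + 6*p + 11*√3 (Q(p, T) = -6 + (√(-2 + 5)*11 + 6*p) = -6 + (√3*11 + 6*p) = -6 + (11*√3 + 6*p) = -6 + (6*p + 11*√3) = -6 + 6*p + 11*√3)
Q(-531, -623)/R - 130321/U = (-6 + 6*(-531) + 11*√3)/(-254213) - 130321/29389/2 = (-6 - 3186 + 11*√3)*(-1/254213) - 130321*2/29389 = (-3192 + 11*√3)*(-1/254213) - 260642/29389 = (3192/254213 - 11*√3/254213) - 260642/29389 = -66164775058/7471065857 - 11*√3/254213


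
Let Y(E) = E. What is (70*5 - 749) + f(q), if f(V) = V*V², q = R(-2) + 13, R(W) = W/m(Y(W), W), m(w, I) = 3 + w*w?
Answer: 568112/343 ≈ 1656.3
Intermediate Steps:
m(w, I) = 3 + w²
R(W) = W/(3 + W²)
q = 89/7 (q = -2/(3 + (-2)²) + 13 = -2/(3 + 4) + 13 = -2/7 + 13 = 89/7 ≈ 12.714)
f(V) = V³
(70*5 - 749) + f(q) = (70*5 - 749) + (89/7)³ = (350 - 749) + 704969/343 = -399 + 704969/343 = 568112/343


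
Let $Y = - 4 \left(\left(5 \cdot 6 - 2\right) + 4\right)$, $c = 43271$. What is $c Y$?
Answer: $-5538688$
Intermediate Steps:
$Y = -128$ ($Y = - 4 \left(\left(30 - 2\right) + 4\right) = - 4 \left(28 + 4\right) = \left(-4\right) 32 = -128$)
$c Y = 43271 \left(-128\right) = -5538688$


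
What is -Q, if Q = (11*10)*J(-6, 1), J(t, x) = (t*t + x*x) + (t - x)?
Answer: -3300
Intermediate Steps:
J(t, x) = t + t**2 + x**2 - x (J(t, x) = (t**2 + x**2) + (t - x) = t + t**2 + x**2 - x)
Q = 3300 (Q = (11*10)*(-6 + (-6)**2 + 1**2 - 1*1) = 110*(-6 + 36 + 1 - 1) = 110*30 = 3300)
-Q = -1*3300 = -3300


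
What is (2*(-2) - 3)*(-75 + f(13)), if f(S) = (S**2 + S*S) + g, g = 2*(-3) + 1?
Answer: -1806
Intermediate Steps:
g = -5 (g = -6 + 1 = -5)
f(S) = -5 + 2*S**2 (f(S) = (S**2 + S*S) - 5 = (S**2 + S**2) - 5 = 2*S**2 - 5 = -5 + 2*S**2)
(2*(-2) - 3)*(-75 + f(13)) = (2*(-2) - 3)*(-75 + (-5 + 2*13**2)) = (-4 - 3)*(-75 + (-5 + 2*169)) = -7*(-75 + (-5 + 338)) = -7*(-75 + 333) = -7*258 = -1806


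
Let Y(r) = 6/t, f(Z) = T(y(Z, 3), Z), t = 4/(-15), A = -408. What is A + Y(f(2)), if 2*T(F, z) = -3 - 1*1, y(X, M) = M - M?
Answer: -861/2 ≈ -430.50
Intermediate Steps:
t = -4/15 (t = 4*(-1/15) = -4/15 ≈ -0.26667)
y(X, M) = 0
T(F, z) = -2 (T(F, z) = (-3 - 1*1)/2 = (-3 - 1)/2 = (½)*(-4) = -2)
f(Z) = -2
Y(r) = -45/2 (Y(r) = 6/(-4/15) = 6*(-15/4) = -45/2)
A + Y(f(2)) = -408 - 45/2 = -861/2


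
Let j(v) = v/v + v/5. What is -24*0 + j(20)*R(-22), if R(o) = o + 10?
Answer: -60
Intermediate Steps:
R(o) = 10 + o
j(v) = 1 + v/5 (j(v) = 1 + v*(⅕) = 1 + v/5)
-24*0 + j(20)*R(-22) = -24*0 + (1 + (⅕)*20)*(10 - 22) = 0 + (1 + 4)*(-12) = 0 + 5*(-12) = 0 - 60 = -60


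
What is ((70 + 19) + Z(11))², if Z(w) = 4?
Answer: 8649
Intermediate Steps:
((70 + 19) + Z(11))² = ((70 + 19) + 4)² = (89 + 4)² = 93² = 8649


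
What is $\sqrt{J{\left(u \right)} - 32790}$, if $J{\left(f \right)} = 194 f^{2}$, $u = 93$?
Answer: $22 \sqrt{3399} \approx 1282.6$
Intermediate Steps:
$\sqrt{J{\left(u \right)} - 32790} = \sqrt{194 \cdot 93^{2} - 32790} = \sqrt{194 \cdot 8649 - 32790} = \sqrt{1677906 - 32790} = \sqrt{1645116} = 22 \sqrt{3399}$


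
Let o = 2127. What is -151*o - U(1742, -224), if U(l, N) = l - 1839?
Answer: -321080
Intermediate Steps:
U(l, N) = -1839 + l
-151*o - U(1742, -224) = -151*2127 - (-1839 + 1742) = -321177 - 1*(-97) = -321177 + 97 = -321080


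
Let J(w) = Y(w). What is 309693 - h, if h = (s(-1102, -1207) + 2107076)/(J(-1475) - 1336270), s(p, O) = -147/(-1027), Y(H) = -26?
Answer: 425017402057655/1372375992 ≈ 3.0969e+5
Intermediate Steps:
s(p, O) = 147/1027 (s(p, O) = -147*(-1/1027) = 147/1027)
J(w) = -26
h = -2163967199/1372375992 (h = (147/1027 + 2107076)/(-26 - 1336270) = (2163967199/1027)/(-1336296) = (2163967199/1027)*(-1/1336296) = -2163967199/1372375992 ≈ -1.5768)
309693 - h = 309693 - 1*(-2163967199/1372375992) = 309693 + 2163967199/1372375992 = 425017402057655/1372375992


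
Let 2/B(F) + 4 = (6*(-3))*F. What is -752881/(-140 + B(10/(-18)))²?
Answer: -6775929/175561 ≈ -38.596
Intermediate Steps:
B(F) = 2/(-4 - 18*F) (B(F) = 2/(-4 + (6*(-3))*F) = 2/(-4 - 18*F))
-752881/(-140 + B(10/(-18)))² = -752881/(-140 - 1/(2 + 9*(10/(-18))))² = -752881/(-140 - 1/(2 + 9*(10*(-1/18))))² = -752881/(-140 - 1/(2 + 9*(-5/9)))² = -752881/(-140 - 1/(2 - 5))² = -752881/(-140 - 1/(-3))² = -752881/(-140 - 1*(-⅓))² = -752881/(-140 + ⅓)² = -752881/((-419/3)²) = -752881/175561/9 = -752881*9/175561 = -6775929/175561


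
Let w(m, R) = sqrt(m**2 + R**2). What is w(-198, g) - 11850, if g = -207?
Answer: -11850 + 9*sqrt(1013) ≈ -11564.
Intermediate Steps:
w(m, R) = sqrt(R**2 + m**2)
w(-198, g) - 11850 = sqrt((-207)**2 + (-198)**2) - 11850 = sqrt(42849 + 39204) - 11850 = sqrt(82053) - 11850 = 9*sqrt(1013) - 11850 = -11850 + 9*sqrt(1013)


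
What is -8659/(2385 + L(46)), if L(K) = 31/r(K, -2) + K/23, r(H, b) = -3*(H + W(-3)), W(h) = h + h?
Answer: -1039080/286409 ≈ -3.6280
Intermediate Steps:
W(h) = 2*h
r(H, b) = 18 - 3*H (r(H, b) = -3*(H + 2*(-3)) = -3*(H - 6) = -3*(-6 + H) = 18 - 3*H)
L(K) = 31/(18 - 3*K) + K/23
-8659/(2385 + L(46)) = -8659/(2385 + (-713 + 3*46*(-6 + 46))/(69*(-6 + 46))) = -8659/(2385 + (1/69)*(-713 + 3*46*40)/40) = -8659/(2385 + (1/69)*(1/40)*(-713 + 5520)) = -8659/(2385 + (1/69)*(1/40)*4807) = -8659/(2385 + 209/120) = -8659/286409/120 = -8659*120/286409 = -1039080/286409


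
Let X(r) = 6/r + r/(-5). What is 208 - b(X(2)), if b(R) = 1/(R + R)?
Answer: 5403/26 ≈ 207.81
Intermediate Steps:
X(r) = 6/r - r/5 (X(r) = 6/r + r*(-1/5) = 6/r - r/5)
b(R) = 1/(2*R)
208 - b(X(2)) = 208 - 1/(2*(6/2 - 1/5*2)) = 208 - 1/(2*(6*(1/2) - 2/5)) = 208 - 1/(2*(3 - 2/5)) = 208 - 1/(2*13/5) = 208 - 5/(2*13) = 208 - 1*5/26 = 208 - 5/26 = 5403/26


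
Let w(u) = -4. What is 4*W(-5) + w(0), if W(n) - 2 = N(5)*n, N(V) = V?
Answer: -96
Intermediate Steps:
W(n) = 2 + 5*n
4*W(-5) + w(0) = 4*(2 + 5*(-5)) - 4 = 4*(2 - 25) - 4 = 4*(-23) - 4 = -92 - 4 = -96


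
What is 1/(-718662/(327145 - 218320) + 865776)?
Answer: 36275/31405784846 ≈ 1.1550e-6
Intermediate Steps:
1/(-718662/(327145 - 218320) + 865776) = 1/(-718662/108825 + 865776) = 1/(-718662*1/108825 + 865776) = 1/(-239554/36275 + 865776) = 1/(31405784846/36275) = 36275/31405784846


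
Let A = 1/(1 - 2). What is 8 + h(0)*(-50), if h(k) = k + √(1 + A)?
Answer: 8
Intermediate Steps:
A = -1 (A = 1/(-1) = -1)
h(k) = k (h(k) = k + √(1 - 1) = k + √0 = k + 0 = k)
8 + h(0)*(-50) = 8 + 0*(-50) = 8 + 0 = 8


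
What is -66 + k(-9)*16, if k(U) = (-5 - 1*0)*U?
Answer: 654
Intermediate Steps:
k(U) = -5*U (k(U) = (-5 + 0)*U = -5*U)
-66 + k(-9)*16 = -66 - 5*(-9)*16 = -66 + 45*16 = -66 + 720 = 654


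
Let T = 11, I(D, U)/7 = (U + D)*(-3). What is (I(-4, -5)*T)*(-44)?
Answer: -91476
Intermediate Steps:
I(D, U) = -21*D - 21*U (I(D, U) = 7*((U + D)*(-3)) = 7*((D + U)*(-3)) = 7*(-3*D - 3*U) = -21*D - 21*U)
(I(-4, -5)*T)*(-44) = ((-21*(-4) - 21*(-5))*11)*(-44) = ((84 + 105)*11)*(-44) = (189*11)*(-44) = 2079*(-44) = -91476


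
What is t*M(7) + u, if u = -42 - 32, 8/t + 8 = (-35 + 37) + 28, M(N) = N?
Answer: -786/11 ≈ -71.455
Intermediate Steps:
t = 4/11 (t = 8/(-8 + ((-35 + 37) + 28)) = 8/(-8 + (2 + 28)) = 8/(-8 + 30) = 8/22 = 8*(1/22) = 4/11 ≈ 0.36364)
u = -74
t*M(7) + u = (4/11)*7 - 74 = 28/11 - 74 = -786/11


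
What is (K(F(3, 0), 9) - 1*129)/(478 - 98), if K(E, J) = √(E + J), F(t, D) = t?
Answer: -129/380 + √3/190 ≈ -0.33036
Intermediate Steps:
(K(F(3, 0), 9) - 1*129)/(478 - 98) = (√(3 + 9) - 1*129)/(478 - 98) = (√12 - 129)/380 = (2*√3 - 129)*(1/380) = (-129 + 2*√3)*(1/380) = -129/380 + √3/190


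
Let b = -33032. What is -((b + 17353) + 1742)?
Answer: 13937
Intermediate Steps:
-((b + 17353) + 1742) = -((-33032 + 17353) + 1742) = -(-15679 + 1742) = -1*(-13937) = 13937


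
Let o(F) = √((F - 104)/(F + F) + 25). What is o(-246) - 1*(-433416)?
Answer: 433416 + 5*√62238/246 ≈ 4.3342e+5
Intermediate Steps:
o(F) = √(25 + (-104 + F)/(2*F)) (o(F) = √((-104 + F)/((2*F)) + 25) = √((-104 + F)*(1/(2*F)) + 25) = √((-104 + F)/(2*F) + 25) = √(25 + (-104 + F)/(2*F)))
o(-246) - 1*(-433416) = √(102 - 208/(-246))/2 - 1*(-433416) = √(102 - 208*(-1/246))/2 + 433416 = √(102 + 104/123)/2 + 433416 = √(12650/123)/2 + 433416 = (5*√62238/123)/2 + 433416 = 5*√62238/246 + 433416 = 433416 + 5*√62238/246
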